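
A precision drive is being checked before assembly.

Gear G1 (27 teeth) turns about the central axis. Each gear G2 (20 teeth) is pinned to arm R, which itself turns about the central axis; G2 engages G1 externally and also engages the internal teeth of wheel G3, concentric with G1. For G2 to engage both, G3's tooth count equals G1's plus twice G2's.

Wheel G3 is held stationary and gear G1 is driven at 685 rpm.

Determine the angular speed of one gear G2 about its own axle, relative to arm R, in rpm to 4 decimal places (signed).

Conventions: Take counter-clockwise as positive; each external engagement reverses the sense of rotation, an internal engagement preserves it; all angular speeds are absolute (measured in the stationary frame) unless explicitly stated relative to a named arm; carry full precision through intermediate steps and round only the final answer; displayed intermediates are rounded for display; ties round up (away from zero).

-659.1303 rpm

recognized (axles ride arm R): planetary set, 27/20/67 teeth
normalise by the input: solve with ω_sun = 1, then scale by 685 rpm
ring teeth: 27 + 2·20 = 67
27(ω_sun−ω_arm) = −67(ω_ring−ω_arm),  ω_ring = 0, ω_sun = 1
27(1−ω_arm) = −67(0−ω_arm)  ⇒  94·ω_arm = 27  ⇒  ω_arm = 27/94
sun–planet mesh: 27·(1−27/94) = −20·(ω_p−ω_arm)  ⇒  ω_p−ω_arm = -1809/1880
scale: ω_p−ω_arm = -1809/1880 × 685 rpm = -659.1303 rpm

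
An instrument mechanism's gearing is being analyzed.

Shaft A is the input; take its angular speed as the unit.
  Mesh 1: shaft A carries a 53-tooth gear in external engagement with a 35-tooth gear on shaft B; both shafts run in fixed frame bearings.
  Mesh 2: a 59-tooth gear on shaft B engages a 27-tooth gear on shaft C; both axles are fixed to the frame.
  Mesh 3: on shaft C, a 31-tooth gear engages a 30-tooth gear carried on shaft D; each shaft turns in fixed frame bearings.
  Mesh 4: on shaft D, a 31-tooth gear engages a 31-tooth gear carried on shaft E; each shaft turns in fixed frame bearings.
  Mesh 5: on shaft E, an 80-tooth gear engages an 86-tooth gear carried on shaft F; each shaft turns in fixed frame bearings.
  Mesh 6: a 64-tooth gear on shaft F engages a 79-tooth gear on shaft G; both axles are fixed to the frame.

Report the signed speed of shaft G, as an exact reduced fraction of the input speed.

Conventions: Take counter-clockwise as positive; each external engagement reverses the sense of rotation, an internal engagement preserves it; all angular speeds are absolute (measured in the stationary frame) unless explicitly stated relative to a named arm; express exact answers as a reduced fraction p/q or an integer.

6-mesh fixed-axis compound train (all bearings frame-fixed)
mesh 1 [53T→35T]: |ω|/ω_in = 1×53/35 = 53/35, sense flips to −
mesh 2 [59T→27T]: |ω|/ω_in = (53/35)×59/27 = 3127/945, sense flips to +
mesh 3 [31T→30T]: |ω|/ω_in = (3127/945)×31/30 = 96937/28350, sense flips to −
mesh 4 [31T→31T]: |ω|/ω_in = (96937/28350)×31/31 = 96937/28350, sense flips to +
mesh 5 [80T→86T]: |ω|/ω_in = (96937/28350)×80/86 = 387748/121905, sense flips to −
mesh 6 [64T→79T]: |ω|/ω_in = (387748/121905)×64/79 = 24815872/9630495, sense flips to +
signed output speed (× input speed) = 24815872/9630495

24815872/9630495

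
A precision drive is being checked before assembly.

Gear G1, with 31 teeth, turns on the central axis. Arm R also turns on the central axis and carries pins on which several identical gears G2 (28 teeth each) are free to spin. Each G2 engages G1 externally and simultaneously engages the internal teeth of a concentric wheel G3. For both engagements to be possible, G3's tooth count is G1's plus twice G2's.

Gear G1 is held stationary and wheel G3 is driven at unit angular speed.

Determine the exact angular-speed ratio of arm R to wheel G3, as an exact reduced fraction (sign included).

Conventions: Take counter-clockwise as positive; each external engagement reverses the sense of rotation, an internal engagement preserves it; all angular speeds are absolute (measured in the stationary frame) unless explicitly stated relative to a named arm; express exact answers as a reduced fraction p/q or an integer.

87/118

class = planetary set [G3 = 31+2·28 = 87; Willis about the carrier]
ring teeth: 31 + 2·28 = 87
31(ω_sun−ω_arm) = −87(ω_ring−ω_arm),  ω_sun = 0, ω_ring = 1
31(0−ω_arm) = −87(1−ω_arm)  ⇒  118·ω_arm = 87  ⇒  ω_arm = 87/118
ω_out/ω_in = 87/118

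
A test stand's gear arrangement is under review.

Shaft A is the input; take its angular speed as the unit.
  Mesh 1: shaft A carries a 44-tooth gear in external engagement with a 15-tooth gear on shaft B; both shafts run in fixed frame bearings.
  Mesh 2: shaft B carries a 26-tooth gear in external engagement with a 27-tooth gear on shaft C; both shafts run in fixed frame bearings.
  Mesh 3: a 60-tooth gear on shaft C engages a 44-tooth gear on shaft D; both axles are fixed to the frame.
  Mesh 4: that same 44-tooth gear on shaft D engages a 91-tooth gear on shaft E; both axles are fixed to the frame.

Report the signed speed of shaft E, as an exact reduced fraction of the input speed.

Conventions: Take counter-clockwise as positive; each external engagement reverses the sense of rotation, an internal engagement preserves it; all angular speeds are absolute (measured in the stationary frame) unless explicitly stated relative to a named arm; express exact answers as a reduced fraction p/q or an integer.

4-mesh fixed-axis compound train (all bearings frame-fixed)
mesh 1 [44T→15T]: |ω|/ω_in = 1×44/15 = 44/15, sense flips to −
mesh 2 [26T→27T]: |ω|/ω_in = (44/15)×26/27 = 1144/405, sense flips to +
mesh 3 [60T→44T]: |ω|/ω_in = (1144/405)×60/44 = 104/27, sense flips to −
mesh 4 [44T→91T]: |ω|/ω_in = (104/27)×44/91 = 352/189, sense flips to +
signed output speed (× input speed) = 352/189

352/189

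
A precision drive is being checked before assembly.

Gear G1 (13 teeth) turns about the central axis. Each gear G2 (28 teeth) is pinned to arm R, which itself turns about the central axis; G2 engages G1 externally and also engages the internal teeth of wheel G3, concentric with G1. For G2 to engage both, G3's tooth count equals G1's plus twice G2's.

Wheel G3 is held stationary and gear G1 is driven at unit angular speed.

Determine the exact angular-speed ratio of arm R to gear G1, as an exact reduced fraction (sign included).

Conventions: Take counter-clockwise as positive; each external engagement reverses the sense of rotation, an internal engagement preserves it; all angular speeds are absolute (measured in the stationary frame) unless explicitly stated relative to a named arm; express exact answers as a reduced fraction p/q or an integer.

planetary set (13T centre, 28T on arm, 69T internal) — Willis relation
ring teeth: 13 + 2·28 = 69
13(ω_sun−ω_arm) = −69(ω_ring−ω_arm),  ω_ring = 0, ω_sun = 1
13(1−ω_arm) = −69(0−ω_arm)  ⇒  82·ω_arm = 13  ⇒  ω_arm = 13/82
ω_out/ω_in = 13/82

13/82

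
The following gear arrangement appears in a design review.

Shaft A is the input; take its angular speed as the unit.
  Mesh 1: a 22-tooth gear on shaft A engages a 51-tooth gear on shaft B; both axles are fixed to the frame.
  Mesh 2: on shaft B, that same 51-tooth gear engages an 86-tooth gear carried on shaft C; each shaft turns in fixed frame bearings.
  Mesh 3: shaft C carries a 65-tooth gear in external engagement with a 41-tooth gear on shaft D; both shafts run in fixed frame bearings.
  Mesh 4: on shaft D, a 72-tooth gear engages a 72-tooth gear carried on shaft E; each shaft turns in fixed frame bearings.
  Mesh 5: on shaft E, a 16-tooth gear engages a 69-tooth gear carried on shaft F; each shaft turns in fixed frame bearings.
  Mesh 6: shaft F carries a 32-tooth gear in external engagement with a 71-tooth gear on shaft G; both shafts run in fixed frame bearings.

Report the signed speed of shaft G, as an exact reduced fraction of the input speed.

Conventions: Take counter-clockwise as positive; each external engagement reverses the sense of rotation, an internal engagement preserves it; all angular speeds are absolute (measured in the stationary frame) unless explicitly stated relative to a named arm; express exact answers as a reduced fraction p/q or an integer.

6-mesh fixed-axis compound train (all bearings frame-fixed)
mesh 1 [22T→51T]: |ω|/ω_in = 1×22/51 = 22/51, sense flips to −
mesh 2 [51T→86T]: |ω|/ω_in = (22/51)×51/86 = 11/43, sense flips to +
mesh 3 [65T→41T]: |ω|/ω_in = (11/43)×65/41 = 715/1763, sense flips to −
mesh 4 [72T→72T]: |ω|/ω_in = (715/1763)×72/72 = 715/1763, sense flips to +
mesh 5 [16T→69T]: |ω|/ω_in = (715/1763)×16/69 = 11440/121647, sense flips to −
mesh 6 [32T→71T]: |ω|/ω_in = (11440/121647)×32/71 = 366080/8636937, sense flips to +
signed output speed (× input speed) = 366080/8636937

366080/8636937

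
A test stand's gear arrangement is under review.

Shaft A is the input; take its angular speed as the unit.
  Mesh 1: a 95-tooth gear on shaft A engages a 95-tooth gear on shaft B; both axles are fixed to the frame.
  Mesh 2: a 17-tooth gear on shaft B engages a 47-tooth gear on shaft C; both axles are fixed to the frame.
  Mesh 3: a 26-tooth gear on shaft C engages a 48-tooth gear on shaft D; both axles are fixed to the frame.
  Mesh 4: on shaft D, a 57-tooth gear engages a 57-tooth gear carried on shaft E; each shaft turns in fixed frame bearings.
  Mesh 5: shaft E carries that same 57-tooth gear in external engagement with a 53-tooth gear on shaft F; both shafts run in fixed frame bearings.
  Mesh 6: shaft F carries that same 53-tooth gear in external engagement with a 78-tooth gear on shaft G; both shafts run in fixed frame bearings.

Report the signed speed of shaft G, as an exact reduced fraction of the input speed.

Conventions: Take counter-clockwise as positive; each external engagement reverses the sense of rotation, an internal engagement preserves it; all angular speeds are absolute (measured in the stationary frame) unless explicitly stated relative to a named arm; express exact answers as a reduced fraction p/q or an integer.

6-mesh fixed-axis compound train (all bearings frame-fixed)
mesh 1 [95T→95T]: |ω|/ω_in = 1×95/95 = 1, sense flips to −
mesh 2 [17T→47T]: |ω|/ω_in = 1×17/47 = 17/47, sense flips to +
mesh 3 [26T→48T]: |ω|/ω_in = (17/47)×26/48 = 221/1128, sense flips to −
mesh 4 [57T→57T]: |ω|/ω_in = (221/1128)×57/57 = 221/1128, sense flips to +
mesh 5 [57T→53T]: |ω|/ω_in = (221/1128)×57/53 = 4199/19928, sense flips to −
mesh 6 [53T→78T]: |ω|/ω_in = (4199/19928)×53/78 = 323/2256, sense flips to +
signed output speed (× input speed) = 323/2256

323/2256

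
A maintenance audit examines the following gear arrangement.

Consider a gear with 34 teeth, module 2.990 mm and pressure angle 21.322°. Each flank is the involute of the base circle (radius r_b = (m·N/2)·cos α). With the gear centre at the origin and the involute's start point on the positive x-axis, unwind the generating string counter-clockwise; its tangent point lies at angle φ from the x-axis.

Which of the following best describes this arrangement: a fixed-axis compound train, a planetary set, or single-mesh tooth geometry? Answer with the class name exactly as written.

single-mesh involute tooth geometry (34T wheel at module 2.990)
classification: single-mesh tooth geometry

single-mesh tooth geometry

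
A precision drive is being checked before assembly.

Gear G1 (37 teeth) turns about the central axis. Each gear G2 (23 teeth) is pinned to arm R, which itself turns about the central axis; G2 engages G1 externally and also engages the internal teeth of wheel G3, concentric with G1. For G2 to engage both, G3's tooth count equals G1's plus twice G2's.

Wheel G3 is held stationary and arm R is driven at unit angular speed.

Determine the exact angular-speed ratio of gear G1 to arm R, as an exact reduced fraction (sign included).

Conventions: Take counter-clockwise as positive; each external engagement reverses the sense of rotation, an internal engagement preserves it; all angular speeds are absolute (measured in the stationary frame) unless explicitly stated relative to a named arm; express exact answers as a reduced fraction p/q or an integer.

120/37

class = planetary set [G3 = 37+2·23 = 83; Willis about the carrier]
ring teeth: 37 + 2·23 = 83
37(ω_sun−ω_arm) = −83(ω_ring−ω_arm),  ω_ring = 0, ω_arm = 1
ω_sun = 1 − (83/37)(0−1) = 120/37
ω_out/ω_in = 120/37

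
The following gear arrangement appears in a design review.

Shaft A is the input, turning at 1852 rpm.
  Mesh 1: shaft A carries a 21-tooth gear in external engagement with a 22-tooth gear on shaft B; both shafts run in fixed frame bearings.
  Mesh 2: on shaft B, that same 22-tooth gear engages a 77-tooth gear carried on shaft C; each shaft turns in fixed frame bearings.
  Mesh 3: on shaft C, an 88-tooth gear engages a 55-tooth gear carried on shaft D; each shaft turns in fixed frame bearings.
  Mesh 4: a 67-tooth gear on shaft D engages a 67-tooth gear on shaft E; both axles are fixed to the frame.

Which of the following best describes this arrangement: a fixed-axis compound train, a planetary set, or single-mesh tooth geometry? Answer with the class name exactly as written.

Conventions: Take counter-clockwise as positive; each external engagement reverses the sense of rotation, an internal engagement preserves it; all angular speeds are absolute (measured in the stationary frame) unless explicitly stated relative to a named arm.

fixed-axis compound train

topology: fixed-axis compound train — 4 meshes, A→E
classification: fixed-axis compound train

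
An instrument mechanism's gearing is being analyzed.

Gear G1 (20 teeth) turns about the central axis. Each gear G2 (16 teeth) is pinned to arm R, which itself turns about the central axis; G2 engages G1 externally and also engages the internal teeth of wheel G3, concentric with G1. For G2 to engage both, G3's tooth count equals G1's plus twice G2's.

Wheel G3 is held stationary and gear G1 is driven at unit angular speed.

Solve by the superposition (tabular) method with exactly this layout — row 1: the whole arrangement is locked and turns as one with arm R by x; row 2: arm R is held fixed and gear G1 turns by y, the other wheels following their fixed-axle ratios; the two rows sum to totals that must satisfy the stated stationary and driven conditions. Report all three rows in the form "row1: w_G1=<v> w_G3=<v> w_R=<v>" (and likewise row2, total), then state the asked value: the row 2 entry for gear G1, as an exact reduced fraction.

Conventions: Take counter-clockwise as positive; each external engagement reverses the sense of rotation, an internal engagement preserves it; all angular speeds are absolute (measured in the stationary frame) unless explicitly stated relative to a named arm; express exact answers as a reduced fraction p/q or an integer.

row1: w_G1=5/18 w_G3=5/18 w_R=5/18
row2: w_G1=13/18 w_G3=-5/18 w_R=0
total: w_G1=1 w_G3=0 w_R=5/18
asked value: 13/18

planetary set (20T centre, 16T on arm, 52T internal) — Willis relation
row 1 — lock + rotate with arm: ω_sun = ω_ring = ω_arm = x
superposition row 2 [arm held]: sun y, ring −(20/52)·y, arm 0
boundary: total ω_ring = x − (20/52)·y = 0 and total ω_sun = x + y = 1  ⇒  y = 13/18, x = 5/18
row 2 ring = −(20/52)·13/18 = -5/18
totals (row 1 + row 2): sun 5/18 + 13/18 = 1, ring 5/18 + (-5/18) = 0, arm 5/18 + 0 = 5/18
asked cell (row2, sun) = 13/18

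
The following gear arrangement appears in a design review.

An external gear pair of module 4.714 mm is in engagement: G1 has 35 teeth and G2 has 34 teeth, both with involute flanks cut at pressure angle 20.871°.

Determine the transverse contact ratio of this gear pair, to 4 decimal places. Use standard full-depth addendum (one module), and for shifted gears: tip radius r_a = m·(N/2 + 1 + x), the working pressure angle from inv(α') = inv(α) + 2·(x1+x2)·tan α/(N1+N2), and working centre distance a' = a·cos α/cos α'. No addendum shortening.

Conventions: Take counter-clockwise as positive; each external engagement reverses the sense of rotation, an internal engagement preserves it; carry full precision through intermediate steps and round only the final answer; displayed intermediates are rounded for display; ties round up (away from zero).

1.6448

class = single-mesh tooth geometry [involute pair 35T × 34T, m = 4.714]
base radii: r_b1 = 77.082084, r_b2 = 74.879738
tip radii: r_a1 = 87.209000, r_a2 = 84.852000
no profile shift: α' = α, a' = a
action lengths: √(r_a1²−r_b1²) = 40.789240, √(r_a2²−r_b2²) = 39.910984
base pitch p_b = π·m·cos α = 13.837743
CR = (40.789240 + 39.910984 − 162.633000·sin 20.87100°)/13.837743 = 1.644760
contact ratio ≈ 1.6448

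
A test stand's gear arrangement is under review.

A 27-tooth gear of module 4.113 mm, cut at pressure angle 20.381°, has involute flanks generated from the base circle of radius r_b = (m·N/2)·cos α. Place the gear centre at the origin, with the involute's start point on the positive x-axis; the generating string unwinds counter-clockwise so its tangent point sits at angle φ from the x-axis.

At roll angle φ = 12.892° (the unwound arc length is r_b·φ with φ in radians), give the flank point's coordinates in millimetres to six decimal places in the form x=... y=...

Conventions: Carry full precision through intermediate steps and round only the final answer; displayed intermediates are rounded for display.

class = single-mesh tooth geometry [base-circle involute, m = 4.113, 27T]
pitch radius r_p = m·N/2 = 4.113·27/2 = 55.525500
base radius r_b = r_p·cos α = 55.525500·cos 20.381° = 52.049466
roll angle φ = 12.892° = 0.22500785 rad
x = r_b·(cos φ + φ·sin φ) = 53.350430
y = r_b·(sin φ − φ·cos φ) = 0.196647

x=53.350430 y=0.196647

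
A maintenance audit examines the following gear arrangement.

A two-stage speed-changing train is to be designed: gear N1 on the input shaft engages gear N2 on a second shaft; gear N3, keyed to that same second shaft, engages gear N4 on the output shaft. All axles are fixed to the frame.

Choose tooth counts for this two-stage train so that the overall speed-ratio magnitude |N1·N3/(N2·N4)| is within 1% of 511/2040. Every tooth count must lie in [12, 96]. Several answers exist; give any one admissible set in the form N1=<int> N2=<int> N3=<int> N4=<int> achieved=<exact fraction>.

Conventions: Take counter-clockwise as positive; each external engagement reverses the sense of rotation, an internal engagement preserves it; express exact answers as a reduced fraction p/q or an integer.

2-stage fixed-axis compound train for ratio 511/2040
target = 511/2040 in lowest terms: an exact hit needs N1·N3 = k·511 and N2·N4 = k·2040 for one integer k, every count in [12, 96]; additionally prefer no 1:1 stage (N1 ≠ N2, N3 ≠ N4)
k = 1: no 1:1-free in-range split of k·511 and k·2040 into factor pairs; take k = 2
k = 2: N1·N3 = 1022 = 14·73, N2·N4 = 4080 = 48·85
achieved = 14·73/(48·85) = 511/2040; |achieved − target| = 0 ≤ 511/204000 ✓

N1=14 N2=48 N3=73 N4=85 achieved=511/2040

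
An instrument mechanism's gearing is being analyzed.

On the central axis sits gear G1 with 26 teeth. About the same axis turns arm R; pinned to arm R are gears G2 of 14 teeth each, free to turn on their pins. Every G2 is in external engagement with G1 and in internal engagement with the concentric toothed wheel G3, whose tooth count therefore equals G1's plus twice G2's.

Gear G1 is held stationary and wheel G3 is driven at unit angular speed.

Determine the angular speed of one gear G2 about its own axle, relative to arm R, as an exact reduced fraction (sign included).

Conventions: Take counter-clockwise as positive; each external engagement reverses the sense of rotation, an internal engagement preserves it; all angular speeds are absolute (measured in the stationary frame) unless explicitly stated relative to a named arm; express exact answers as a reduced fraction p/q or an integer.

recognized (axles ride arm R): planetary set, 26/14/54 teeth
ring teeth: 26 + 2·14 = 54
26(ω_sun−ω_arm) = −54(ω_ring−ω_arm),  ω_sun = 0, ω_ring = 1
26(0−ω_arm) = −54(1−ω_arm)  ⇒  80·ω_arm = 54  ⇒  ω_arm = 27/40
sun–planet mesh: 26·(0−27/40) = −14·(ω_p−ω_arm)  ⇒  ω_p−ω_arm = 351/280
exact speed ratio = 351/280

351/280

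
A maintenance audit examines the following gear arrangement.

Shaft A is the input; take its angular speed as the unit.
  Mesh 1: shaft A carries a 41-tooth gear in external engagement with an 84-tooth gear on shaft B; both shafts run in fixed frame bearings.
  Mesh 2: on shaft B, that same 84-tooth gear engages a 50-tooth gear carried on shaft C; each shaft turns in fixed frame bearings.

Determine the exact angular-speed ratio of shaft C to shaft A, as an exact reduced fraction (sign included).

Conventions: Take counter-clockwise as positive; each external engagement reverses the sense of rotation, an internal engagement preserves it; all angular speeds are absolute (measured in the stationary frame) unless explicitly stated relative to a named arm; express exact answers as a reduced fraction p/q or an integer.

41/50

class = fixed-axis compound train [2 meshes; 2 ratios multiply, 2 sense flips]
mesh 1 [41T→84T]: running ratio 41/84, sense −
mesh 2 [84T→50T]: running ratio 41/50, sense +
ω_out/ω_in = 41/50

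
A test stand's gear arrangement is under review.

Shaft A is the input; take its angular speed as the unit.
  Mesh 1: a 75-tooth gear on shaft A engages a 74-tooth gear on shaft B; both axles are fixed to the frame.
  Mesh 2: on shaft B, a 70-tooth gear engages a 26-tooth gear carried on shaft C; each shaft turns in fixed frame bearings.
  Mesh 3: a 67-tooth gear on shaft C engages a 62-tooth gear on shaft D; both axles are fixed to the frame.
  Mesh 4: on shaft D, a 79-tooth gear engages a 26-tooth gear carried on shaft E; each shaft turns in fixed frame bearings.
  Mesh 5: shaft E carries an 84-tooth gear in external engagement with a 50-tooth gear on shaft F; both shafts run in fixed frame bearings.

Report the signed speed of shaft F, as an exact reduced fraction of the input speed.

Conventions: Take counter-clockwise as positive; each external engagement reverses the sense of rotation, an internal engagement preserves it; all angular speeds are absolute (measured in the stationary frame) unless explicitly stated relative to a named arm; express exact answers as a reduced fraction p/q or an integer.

-11671065/775372

5-mesh fixed-axis compound train (all bearings frame-fixed)
mesh 1 [75T→74T]: |ω|/ω_in = 1×75/74 = 75/74, sense flips to −
mesh 2 [70T→26T]: |ω|/ω_in = (75/74)×70/26 = 2625/962, sense flips to +
mesh 3 [67T→62T]: |ω|/ω_in = (2625/962)×67/62 = 175875/59644, sense flips to −
mesh 4 [79T→26T]: |ω|/ω_in = (175875/59644)×79/26 = 13894125/1550744, sense flips to +
mesh 5 [84T→50T]: |ω|/ω_in = (13894125/1550744)×84/50 = 11671065/775372, sense flips to −
signed output speed (× input speed) = -11671065/775372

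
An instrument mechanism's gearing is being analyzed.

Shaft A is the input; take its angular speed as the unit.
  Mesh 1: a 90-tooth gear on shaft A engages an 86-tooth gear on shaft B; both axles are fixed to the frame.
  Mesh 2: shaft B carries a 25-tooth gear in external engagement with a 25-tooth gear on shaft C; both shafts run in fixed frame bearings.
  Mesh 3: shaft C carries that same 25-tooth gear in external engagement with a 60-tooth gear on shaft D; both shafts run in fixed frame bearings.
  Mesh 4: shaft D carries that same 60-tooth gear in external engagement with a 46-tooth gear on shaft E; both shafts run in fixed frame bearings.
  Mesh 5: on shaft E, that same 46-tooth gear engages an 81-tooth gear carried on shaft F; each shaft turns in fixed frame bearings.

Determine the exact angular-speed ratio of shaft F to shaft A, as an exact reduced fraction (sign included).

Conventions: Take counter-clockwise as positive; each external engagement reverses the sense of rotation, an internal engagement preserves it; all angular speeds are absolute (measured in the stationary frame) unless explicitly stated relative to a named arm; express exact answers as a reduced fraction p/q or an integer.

class = fixed-axis compound train [5 meshes; 5 ratios multiply, 5 sense flips]
mesh 1 [90T→86T]: running ratio 45/43, sense −
mesh 2 [25T→25T]: running ratio 45/43, sense +
mesh 3 [25T→60T]: running ratio 75/172, sense −
mesh 4 [60T→46T]: running ratio 1125/1978, sense +
mesh 5 [46T→81T]: running ratio 125/387, sense −
ω_out/ω_in = -125/387

-125/387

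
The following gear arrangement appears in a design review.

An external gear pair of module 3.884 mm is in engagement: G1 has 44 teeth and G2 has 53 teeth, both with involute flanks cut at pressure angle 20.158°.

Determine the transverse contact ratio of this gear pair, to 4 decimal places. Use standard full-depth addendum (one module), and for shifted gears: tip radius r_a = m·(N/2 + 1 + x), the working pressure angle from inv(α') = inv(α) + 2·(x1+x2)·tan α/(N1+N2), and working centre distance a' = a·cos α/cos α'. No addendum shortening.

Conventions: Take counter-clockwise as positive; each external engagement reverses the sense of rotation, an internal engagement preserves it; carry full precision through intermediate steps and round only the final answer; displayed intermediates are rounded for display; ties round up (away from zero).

topology: single-mesh involute geometry — m = 3.884, 44T/53T pair
base radii: r_b1 = 80.213959, r_b2 = 96.621359
tip radii: r_a1 = 89.332000, r_a2 = 106.810000
no profile shift: α' = α, a' = a
action lengths: √(r_a1²−r_b1²) = 39.318279, √(r_a2²−r_b2²) = 45.526795
base pitch p_b = π·m·cos α = 11.454527
CR = (39.318279 + 45.526795 − 188.374000·sin 20.15800°)/11.454527 = 1.739878
contact ratio ≈ 1.7399

1.7399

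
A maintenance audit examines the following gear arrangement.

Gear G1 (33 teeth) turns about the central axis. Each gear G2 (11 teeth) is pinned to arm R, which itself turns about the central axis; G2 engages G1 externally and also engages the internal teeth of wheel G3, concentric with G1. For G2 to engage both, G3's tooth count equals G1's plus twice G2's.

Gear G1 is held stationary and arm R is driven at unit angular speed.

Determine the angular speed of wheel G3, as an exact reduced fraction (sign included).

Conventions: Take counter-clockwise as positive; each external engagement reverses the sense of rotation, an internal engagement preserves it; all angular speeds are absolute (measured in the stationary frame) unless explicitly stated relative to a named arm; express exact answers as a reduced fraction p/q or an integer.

8/5

class = planetary set [G3 = 33+2·11 = 55; Willis about the carrier]
ring teeth: 33 + 2·11 = 55
33(ω_sun−ω_arm) = −55(ω_ring−ω_arm),  ω_sun = 0, ω_arm = 1
ω_ring = 1 − (33/55)(0−1) = 8/5
exact speed ratio = 8/5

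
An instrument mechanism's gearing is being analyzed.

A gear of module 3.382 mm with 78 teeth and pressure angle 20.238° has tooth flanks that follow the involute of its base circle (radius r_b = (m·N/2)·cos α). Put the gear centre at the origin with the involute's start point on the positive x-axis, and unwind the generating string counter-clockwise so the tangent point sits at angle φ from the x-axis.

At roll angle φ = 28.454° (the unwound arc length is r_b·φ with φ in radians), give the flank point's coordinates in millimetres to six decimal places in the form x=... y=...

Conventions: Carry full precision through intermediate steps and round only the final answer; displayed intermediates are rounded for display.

class = single-mesh tooth geometry [base-circle involute, m = 3.382, 78T]
pitch radius r_p = m·N/2 = 3.382·78/2 = 131.898000
base radius r_b = r_p·cos α = 131.898000·cos 20.238° = 123.755119
roll angle φ = 28.454° = 0.49661599 rad
x = r_b·(cos φ + φ·sin φ) = 138.087709
y = r_b·(sin φ − φ·cos φ) = 4.928958

x=138.087709 y=4.928958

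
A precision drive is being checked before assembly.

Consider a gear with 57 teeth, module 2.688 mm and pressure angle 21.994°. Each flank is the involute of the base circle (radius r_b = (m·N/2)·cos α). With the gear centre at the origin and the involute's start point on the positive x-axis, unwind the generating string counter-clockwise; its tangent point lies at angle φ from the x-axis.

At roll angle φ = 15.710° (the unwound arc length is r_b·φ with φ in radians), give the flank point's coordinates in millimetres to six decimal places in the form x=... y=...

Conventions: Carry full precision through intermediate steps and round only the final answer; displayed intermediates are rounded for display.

x=73.652878 y=0.484428

recognized (one wheel, involute flank): single-mesh tooth geometry, m = 2.688, N = 57
pitch radius r_p = m·N/2 = 2.688·57/2 = 76.608000
base radius r_b = r_p·cos α = 76.608000·cos 21.994° = 71.032706
roll angle φ = 15.710° = 0.27419123 rad
x = r_b·(cos φ + φ·sin φ) = 73.652878
y = r_b·(sin φ − φ·cos φ) = 0.484428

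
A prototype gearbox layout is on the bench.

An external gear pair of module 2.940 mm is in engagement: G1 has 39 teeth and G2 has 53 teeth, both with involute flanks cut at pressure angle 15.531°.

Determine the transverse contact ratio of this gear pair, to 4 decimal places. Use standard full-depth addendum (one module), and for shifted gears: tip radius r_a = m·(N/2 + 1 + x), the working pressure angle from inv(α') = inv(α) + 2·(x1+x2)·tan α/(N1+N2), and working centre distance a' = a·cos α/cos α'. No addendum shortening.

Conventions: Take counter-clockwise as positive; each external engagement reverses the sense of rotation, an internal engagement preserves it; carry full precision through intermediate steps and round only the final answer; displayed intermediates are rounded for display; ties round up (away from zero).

class = single-mesh tooth geometry [involute pair 39T × 53T, m = 2.940]
base radii: r_b1 = 55.236636, r_b2 = 75.065173
tip radii: r_a1 = 60.270000, r_a2 = 80.850000
no profile shift: α' = α, a' = a
action lengths: √(r_a1²−r_b1²) = 24.111966, √(r_a2²−r_b2²) = 30.032355
base pitch p_b = π·m·cos α = 8.899026
CR = (24.111966 + 30.032355 − 135.240000·sin 15.53100°)/8.899026 = 2.015108
contact ratio ≈ 2.0151

2.0151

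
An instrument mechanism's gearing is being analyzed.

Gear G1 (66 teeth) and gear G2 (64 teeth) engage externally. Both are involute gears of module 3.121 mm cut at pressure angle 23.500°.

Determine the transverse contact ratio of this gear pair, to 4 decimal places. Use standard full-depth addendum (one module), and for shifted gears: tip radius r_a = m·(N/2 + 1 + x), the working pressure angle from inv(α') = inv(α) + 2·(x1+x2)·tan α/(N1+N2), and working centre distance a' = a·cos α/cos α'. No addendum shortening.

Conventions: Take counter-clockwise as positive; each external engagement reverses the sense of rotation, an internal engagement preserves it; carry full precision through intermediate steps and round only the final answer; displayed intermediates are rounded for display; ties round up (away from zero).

1.6216

recognized (one external pair, fixed centres): single-mesh tooth geometry, m = 3.121, N1 = 66, N2 = 64
base radii: r_b1 = 94.450768, r_b2 = 91.588624
tip radii: r_a1 = 106.114000, r_a2 = 102.993000
no profile shift: α' = α, a' = a
action lengths: √(r_a1²−r_b1²) = 48.365622, √(r_a2²−r_b2²) = 47.107134
base pitch p_b = π·m·cos α = 8.991692
CR = (48.365622 + 47.107134 − 202.865000·sin 23.50000°)/8.991692 = 1.621555
contact ratio ≈ 1.6216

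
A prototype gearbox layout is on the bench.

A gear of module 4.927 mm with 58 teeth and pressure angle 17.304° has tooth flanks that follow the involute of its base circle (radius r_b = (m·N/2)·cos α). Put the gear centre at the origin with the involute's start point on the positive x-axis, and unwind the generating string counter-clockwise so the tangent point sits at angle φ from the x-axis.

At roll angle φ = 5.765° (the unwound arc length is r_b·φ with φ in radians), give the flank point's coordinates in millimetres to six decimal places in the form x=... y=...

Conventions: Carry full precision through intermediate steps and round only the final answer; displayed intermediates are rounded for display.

x=137.104914 y=0.046274

class = single-mesh tooth geometry [base-circle involute, m = 4.927, 58T]
pitch radius r_p = m·N/2 = 4.927·58/2 = 142.883000
base radius r_b = r_p·cos α = 142.883000·cos 17.304° = 136.416121
roll angle φ = 5.765° = 0.10061823 rad
x = r_b·(cos φ + φ·sin φ) = 137.104914
y = r_b·(sin φ − φ·cos φ) = 0.046274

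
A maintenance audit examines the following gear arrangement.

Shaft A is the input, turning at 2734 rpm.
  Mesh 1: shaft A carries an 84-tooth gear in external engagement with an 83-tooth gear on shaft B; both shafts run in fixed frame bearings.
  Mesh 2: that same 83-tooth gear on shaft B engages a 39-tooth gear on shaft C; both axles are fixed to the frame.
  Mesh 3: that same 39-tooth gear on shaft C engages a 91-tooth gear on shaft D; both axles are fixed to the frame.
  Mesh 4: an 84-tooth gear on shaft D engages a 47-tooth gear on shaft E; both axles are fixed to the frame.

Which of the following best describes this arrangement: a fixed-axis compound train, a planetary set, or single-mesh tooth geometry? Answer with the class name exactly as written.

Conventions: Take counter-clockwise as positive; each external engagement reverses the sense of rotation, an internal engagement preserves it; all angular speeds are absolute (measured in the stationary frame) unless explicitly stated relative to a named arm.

class = fixed-axis compound train [4 meshes; 4 ratios multiply, 4 sense flips]
classification: fixed-axis compound train

fixed-axis compound train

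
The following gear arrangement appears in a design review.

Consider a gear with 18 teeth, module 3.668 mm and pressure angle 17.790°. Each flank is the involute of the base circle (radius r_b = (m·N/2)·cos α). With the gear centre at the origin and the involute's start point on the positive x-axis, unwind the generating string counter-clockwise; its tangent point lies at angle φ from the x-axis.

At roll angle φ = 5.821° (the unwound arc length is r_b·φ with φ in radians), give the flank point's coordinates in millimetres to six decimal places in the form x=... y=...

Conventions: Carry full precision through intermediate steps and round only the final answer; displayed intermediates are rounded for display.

x=31.595261 y=0.010976

topology: single-mesh involute geometry — m = 3.668, N = 18
pitch radius r_p = m·N/2 = 3.668·18/2 = 33.012000
base radius r_b = r_p·cos α = 33.012000·cos 17.790° = 31.433456
roll angle φ = 5.821° = 0.10159562 rad
x = r_b·(cos φ + φ·sin φ) = 31.595261
y = r_b·(sin φ − φ·cos φ) = 0.010976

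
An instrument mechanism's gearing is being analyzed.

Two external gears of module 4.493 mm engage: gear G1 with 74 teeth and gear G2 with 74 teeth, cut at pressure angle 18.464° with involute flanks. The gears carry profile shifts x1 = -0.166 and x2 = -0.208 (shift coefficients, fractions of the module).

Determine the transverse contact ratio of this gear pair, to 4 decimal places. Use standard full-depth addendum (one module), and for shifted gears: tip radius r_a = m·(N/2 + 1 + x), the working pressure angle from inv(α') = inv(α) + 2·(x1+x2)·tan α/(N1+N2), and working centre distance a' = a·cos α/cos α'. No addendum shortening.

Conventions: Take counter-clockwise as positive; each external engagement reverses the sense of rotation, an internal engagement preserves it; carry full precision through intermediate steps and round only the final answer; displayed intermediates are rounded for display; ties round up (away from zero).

1.9984

topology: single-mesh involute geometry — m = 4.493, 74T/74T pair
base radii: r_b1 = 157.683385, r_b2 = 157.683385
tip radii: r_a1 = 169.988162, r_a2 = 169.799456
inv(α') = inv(18.464°) + 2·(-0.166-0.208)·tan α/(74+74) = 0.00995168  ⇒  α' = 17.54914°
a' = a·cos α / cos α' = 332.4820·cos 18.464°/cos 17.54914° = 330.760800
action lengths: √(r_a1²−r_b1²) = 63.497444, √(r_a2²−r_b2²) = 62.990518
base pitch p_b = π·m·cos α = 13.388567
CR = (63.497444 + 62.990518 − 330.760800·sin 17.54914°)/13.388567 = 1.998405
contact ratio ≈ 1.9984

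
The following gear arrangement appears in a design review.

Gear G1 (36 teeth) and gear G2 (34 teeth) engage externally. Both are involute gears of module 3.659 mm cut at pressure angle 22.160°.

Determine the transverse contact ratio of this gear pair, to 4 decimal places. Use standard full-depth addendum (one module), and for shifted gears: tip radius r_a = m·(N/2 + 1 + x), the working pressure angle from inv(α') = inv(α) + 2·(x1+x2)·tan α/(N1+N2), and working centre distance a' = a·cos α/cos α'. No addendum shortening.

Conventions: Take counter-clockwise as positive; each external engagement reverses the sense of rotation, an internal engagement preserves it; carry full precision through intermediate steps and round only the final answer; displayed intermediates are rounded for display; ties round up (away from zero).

1.5942

topology: single-mesh involute geometry — m = 3.659, 36T/34T pair
base radii: r_b1 = 60.997047, r_b2 = 57.608322
tip radii: r_a1 = 69.521000, r_a2 = 65.862000
no profile shift: α' = α, a' = a
action lengths: √(r_a1²−r_b1²) = 33.354606, √(r_a2²−r_b2²) = 31.923099
base pitch p_b = π·m·cos α = 10.645993
CR = (33.354606 + 31.923099 − 128.065000·sin 22.16000°)/10.645993 = 1.594244
contact ratio ≈ 1.5942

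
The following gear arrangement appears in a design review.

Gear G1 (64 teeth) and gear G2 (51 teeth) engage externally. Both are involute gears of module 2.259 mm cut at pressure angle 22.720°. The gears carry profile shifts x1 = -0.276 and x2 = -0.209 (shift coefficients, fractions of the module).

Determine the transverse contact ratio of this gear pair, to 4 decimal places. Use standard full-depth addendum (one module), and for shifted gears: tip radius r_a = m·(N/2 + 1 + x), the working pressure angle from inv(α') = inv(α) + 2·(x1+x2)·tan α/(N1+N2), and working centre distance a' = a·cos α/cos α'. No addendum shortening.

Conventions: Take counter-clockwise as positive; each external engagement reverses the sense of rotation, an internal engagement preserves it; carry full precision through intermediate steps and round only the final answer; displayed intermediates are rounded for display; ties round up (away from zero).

1.7214

topology: single-mesh involute geometry — m = 2.259, 64T/51T pair
base radii: r_b1 = 66.678692, r_b2 = 53.134582
tip radii: r_a1 = 73.923516, r_a2 = 59.391369
inv(α') = inv(22.720°) + 2·(-0.276-0.209)·tan α/(64+51) = 0.01864866  ⇒  α' = 21.49408°
a' = a·cos α / cos α' = 129.8925·cos 22.720°/cos 21.49408° = 128.768417
action lengths: √(r_a1²−r_b1²) = 31.916113, √(r_a2²−r_b2²) = 26.533957
base pitch p_b = π·m·cos α = 6.546165
CR = (31.916113 + 26.533957 − 128.768417·sin 21.49408°)/6.546165 = 1.721415
contact ratio ≈ 1.7214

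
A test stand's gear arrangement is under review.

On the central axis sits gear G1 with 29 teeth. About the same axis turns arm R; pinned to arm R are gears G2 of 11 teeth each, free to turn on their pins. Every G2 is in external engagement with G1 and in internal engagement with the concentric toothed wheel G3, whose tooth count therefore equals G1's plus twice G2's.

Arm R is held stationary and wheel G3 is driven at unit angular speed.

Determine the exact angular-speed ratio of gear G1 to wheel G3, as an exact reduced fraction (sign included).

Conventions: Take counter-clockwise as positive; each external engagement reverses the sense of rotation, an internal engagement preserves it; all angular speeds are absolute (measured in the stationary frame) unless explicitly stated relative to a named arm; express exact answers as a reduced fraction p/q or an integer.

-51/29

topology: planetary set — G1 29T / G2 11T / G3 51T, arm = carrier (Willis)
ring teeth: 29 + 2·11 = 51
29(ω_sun−ω_arm) = −51(ω_ring−ω_arm),  ω_arm = 0, ω_ring = 1
ω_sun = 0 − (51/29)(1−0) = -51/29
ω_out/ω_in = -51/29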